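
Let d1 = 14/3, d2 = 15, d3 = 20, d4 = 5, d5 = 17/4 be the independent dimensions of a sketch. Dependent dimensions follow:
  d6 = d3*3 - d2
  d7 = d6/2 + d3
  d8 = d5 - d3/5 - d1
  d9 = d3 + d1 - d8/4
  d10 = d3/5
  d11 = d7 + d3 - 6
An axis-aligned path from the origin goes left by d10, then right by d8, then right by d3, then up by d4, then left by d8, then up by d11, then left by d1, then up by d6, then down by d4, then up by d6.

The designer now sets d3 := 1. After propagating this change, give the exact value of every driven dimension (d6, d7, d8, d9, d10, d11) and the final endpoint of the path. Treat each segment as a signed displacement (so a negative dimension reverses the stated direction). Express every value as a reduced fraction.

Apply edit: d3 := 1
  d6 = d3*3 - d2 = -12
  d7 = d6/2 + d3 = -5
  d8 = d5 - d3/5 - d1 = -37/60
  d9 = d3 + d1 - d8/4 = 1397/240
  d10 = d3/5 = 1/5
  d11 = d7 + d3 - 6 = -10
Walk from origin (0, 0):
  seg 1: left by d10 = 1/5 → (-1/5, 0)
  seg 2: right by d8 = -37/60 → (-49/60, 0)
  seg 3: right by d3 = 1 → (11/60, 0)
  seg 4: up by d4 = 5 → (11/60, 5)
  seg 5: left by d8 = -37/60 → (4/5, 5)
  seg 6: up by d11 = -10 → (4/5, -5)
  seg 7: left by d1 = 14/3 → (-58/15, -5)
  seg 8: up by d6 = -12 → (-58/15, -17)
  seg 9: down by d4 = 5 → (-58/15, -22)
  seg 10: up by d6 = -12 → (-58/15, -34)

d6 = -12
d7 = -5
d8 = -37/60
d9 = 1397/240
d10 = 1/5
d11 = -10
endpoint = (-58/15, -34)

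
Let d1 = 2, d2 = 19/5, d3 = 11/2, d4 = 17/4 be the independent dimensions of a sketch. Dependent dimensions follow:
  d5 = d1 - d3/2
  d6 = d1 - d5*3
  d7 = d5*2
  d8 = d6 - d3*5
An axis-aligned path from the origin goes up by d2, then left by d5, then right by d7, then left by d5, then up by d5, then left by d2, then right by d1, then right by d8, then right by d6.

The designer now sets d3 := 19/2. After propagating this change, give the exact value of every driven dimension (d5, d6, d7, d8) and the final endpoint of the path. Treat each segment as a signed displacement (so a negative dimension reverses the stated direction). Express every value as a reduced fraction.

d5 = -11/4
d6 = 41/4
d7 = -11/2
d8 = -149/4
endpoint = (-144/5, 21/20)

Apply edit: d3 := 19/2
  d5 = d1 - d3/2 = -11/4
  d6 = d1 - d5*3 = 41/4
  d7 = d5*2 = -11/2
  d8 = d6 - d3*5 = -149/4
Walk from origin (0, 0):
  seg 1: up by d2 = 19/5 → (0, 19/5)
  seg 2: left by d5 = -11/4 → (11/4, 19/5)
  seg 3: right by d7 = -11/2 → (-11/4, 19/5)
  seg 4: left by d5 = -11/4 → (0, 19/5)
  seg 5: up by d5 = -11/4 → (0, 21/20)
  seg 6: left by d2 = 19/5 → (-19/5, 21/20)
  seg 7: right by d1 = 2 → (-9/5, 21/20)
  seg 8: right by d8 = -149/4 → (-781/20, 21/20)
  seg 9: right by d6 = 41/4 → (-144/5, 21/20)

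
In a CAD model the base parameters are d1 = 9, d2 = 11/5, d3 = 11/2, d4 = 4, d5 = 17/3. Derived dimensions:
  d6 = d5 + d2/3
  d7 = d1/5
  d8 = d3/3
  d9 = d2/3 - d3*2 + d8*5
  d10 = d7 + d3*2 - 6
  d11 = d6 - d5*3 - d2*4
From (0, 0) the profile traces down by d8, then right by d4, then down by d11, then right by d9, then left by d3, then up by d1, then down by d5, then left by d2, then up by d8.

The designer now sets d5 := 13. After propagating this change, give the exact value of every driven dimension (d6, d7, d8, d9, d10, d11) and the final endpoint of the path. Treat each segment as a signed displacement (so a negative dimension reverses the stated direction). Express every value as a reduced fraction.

Apply edit: d5 := 13
  d6 = d5 + d2/3 = 206/15
  d7 = d1/5 = 9/5
  d8 = d3/3 = 11/6
  d9 = d2/3 - d3*2 + d8*5 = -11/10
  d10 = d7 + d3*2 - 6 = 34/5
  d11 = d6 - d5*3 - d2*4 = -511/15
Walk from origin (0, 0):
  seg 1: down by d8 = 11/6 → (0, -11/6)
  seg 2: right by d4 = 4 → (4, -11/6)
  seg 3: down by d11 = -511/15 → (4, 967/30)
  seg 4: right by d9 = -11/10 → (29/10, 967/30)
  seg 5: left by d3 = 11/2 → (-13/5, 967/30)
  seg 6: up by d1 = 9 → (-13/5, 1237/30)
  seg 7: down by d5 = 13 → (-13/5, 847/30)
  seg 8: left by d2 = 11/5 → (-24/5, 847/30)
  seg 9: up by d8 = 11/6 → (-24/5, 451/15)

d6 = 206/15
d7 = 9/5
d8 = 11/6
d9 = -11/10
d10 = 34/5
d11 = -511/15
endpoint = (-24/5, 451/15)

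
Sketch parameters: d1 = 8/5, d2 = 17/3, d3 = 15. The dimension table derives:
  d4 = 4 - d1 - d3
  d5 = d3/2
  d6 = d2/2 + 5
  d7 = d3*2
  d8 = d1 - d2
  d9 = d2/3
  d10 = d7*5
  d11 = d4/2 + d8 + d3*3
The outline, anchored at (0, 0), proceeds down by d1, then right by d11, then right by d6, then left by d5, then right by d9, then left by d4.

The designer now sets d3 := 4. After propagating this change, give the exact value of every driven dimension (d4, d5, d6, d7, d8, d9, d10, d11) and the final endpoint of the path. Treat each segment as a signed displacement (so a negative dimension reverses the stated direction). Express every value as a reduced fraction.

d4 = -8/5
d5 = 2
d6 = 47/6
d7 = 8
d8 = -61/15
d9 = 17/9
d10 = 40
d11 = 107/15
endpoint = (1481/90, -8/5)

Apply edit: d3 := 4
  d4 = 4 - d1 - d3 = -8/5
  d5 = d3/2 = 2
  d6 = d2/2 + 5 = 47/6
  d7 = d3*2 = 8
  d8 = d1 - d2 = -61/15
  d9 = d2/3 = 17/9
  d10 = d7*5 = 40
  d11 = d4/2 + d8 + d3*3 = 107/15
Walk from origin (0, 0):
  seg 1: down by d1 = 8/5 → (0, -8/5)
  seg 2: right by d11 = 107/15 → (107/15, -8/5)
  seg 3: right by d6 = 47/6 → (449/30, -8/5)
  seg 4: left by d5 = 2 → (389/30, -8/5)
  seg 5: right by d9 = 17/9 → (1337/90, -8/5)
  seg 6: left by d4 = -8/5 → (1481/90, -8/5)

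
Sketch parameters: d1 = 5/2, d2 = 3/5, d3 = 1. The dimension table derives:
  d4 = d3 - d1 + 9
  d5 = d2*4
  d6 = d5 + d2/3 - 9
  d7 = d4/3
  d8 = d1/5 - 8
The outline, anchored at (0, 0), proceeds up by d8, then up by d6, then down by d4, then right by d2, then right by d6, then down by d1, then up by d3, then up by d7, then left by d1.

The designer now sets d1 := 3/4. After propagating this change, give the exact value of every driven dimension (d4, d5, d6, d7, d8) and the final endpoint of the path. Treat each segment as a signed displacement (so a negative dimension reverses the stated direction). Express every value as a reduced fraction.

d4 = 37/4
d5 = 12/5
d6 = -32/5
d7 = 37/12
d8 = -157/20
endpoint = (-131/20, -121/6)

Apply edit: d1 := 3/4
  d4 = d3 - d1 + 9 = 37/4
  d5 = d2*4 = 12/5
  d6 = d5 + d2/3 - 9 = -32/5
  d7 = d4/3 = 37/12
  d8 = d1/5 - 8 = -157/20
Walk from origin (0, 0):
  seg 1: up by d8 = -157/20 → (0, -157/20)
  seg 2: up by d6 = -32/5 → (0, -57/4)
  seg 3: down by d4 = 37/4 → (0, -47/2)
  seg 4: right by d2 = 3/5 → (3/5, -47/2)
  seg 5: right by d6 = -32/5 → (-29/5, -47/2)
  seg 6: down by d1 = 3/4 → (-29/5, -97/4)
  seg 7: up by d3 = 1 → (-29/5, -93/4)
  seg 8: up by d7 = 37/12 → (-29/5, -121/6)
  seg 9: left by d1 = 3/4 → (-131/20, -121/6)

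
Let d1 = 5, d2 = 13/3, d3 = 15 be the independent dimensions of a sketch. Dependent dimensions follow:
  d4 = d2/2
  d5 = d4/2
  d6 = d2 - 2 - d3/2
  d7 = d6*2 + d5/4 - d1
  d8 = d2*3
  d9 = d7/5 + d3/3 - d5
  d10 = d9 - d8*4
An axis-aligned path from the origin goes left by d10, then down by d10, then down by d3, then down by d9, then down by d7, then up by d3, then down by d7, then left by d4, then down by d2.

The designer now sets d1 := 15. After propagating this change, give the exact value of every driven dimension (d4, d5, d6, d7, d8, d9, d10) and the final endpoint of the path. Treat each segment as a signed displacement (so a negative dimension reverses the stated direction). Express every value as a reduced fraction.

d4 = 13/6
d5 = 13/12
d6 = -31/6
d7 = -401/16
d8 = 13
d9 = -263/240
d10 = -12743/240
endpoint = (12223/240, 5999/60)

Apply edit: d1 := 15
  d4 = d2/2 = 13/6
  d5 = d4/2 = 13/12
  d6 = d2 - 2 - d3/2 = -31/6
  d7 = d6*2 + d5/4 - d1 = -401/16
  d8 = d2*3 = 13
  d9 = d7/5 + d3/3 - d5 = -263/240
  d10 = d9 - d8*4 = -12743/240
Walk from origin (0, 0):
  seg 1: left by d10 = -12743/240 → (12743/240, 0)
  seg 2: down by d10 = -12743/240 → (12743/240, 12743/240)
  seg 3: down by d3 = 15 → (12743/240, 9143/240)
  seg 4: down by d9 = -263/240 → (12743/240, 4703/120)
  seg 5: down by d7 = -401/16 → (12743/240, 15421/240)
  seg 6: up by d3 = 15 → (12743/240, 19021/240)
  seg 7: down by d7 = -401/16 → (12743/240, 6259/60)
  seg 8: left by d4 = 13/6 → (12223/240, 6259/60)
  seg 9: down by d2 = 13/3 → (12223/240, 5999/60)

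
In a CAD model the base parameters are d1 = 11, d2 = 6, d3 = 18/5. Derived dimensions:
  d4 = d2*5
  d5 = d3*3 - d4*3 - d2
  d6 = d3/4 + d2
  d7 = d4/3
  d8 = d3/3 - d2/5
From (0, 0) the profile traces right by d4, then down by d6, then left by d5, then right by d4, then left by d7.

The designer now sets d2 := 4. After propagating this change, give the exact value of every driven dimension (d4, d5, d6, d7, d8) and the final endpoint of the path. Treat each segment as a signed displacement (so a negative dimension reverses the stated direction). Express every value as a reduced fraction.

d4 = 20
d5 = -266/5
d6 = 49/10
d7 = 20/3
d8 = 2/5
endpoint = (1298/15, -49/10)

Apply edit: d2 := 4
  d4 = d2*5 = 20
  d5 = d3*3 - d4*3 - d2 = -266/5
  d6 = d3/4 + d2 = 49/10
  d7 = d4/3 = 20/3
  d8 = d3/3 - d2/5 = 2/5
Walk from origin (0, 0):
  seg 1: right by d4 = 20 → (20, 0)
  seg 2: down by d6 = 49/10 → (20, -49/10)
  seg 3: left by d5 = -266/5 → (366/5, -49/10)
  seg 4: right by d4 = 20 → (466/5, -49/10)
  seg 5: left by d7 = 20/3 → (1298/15, -49/10)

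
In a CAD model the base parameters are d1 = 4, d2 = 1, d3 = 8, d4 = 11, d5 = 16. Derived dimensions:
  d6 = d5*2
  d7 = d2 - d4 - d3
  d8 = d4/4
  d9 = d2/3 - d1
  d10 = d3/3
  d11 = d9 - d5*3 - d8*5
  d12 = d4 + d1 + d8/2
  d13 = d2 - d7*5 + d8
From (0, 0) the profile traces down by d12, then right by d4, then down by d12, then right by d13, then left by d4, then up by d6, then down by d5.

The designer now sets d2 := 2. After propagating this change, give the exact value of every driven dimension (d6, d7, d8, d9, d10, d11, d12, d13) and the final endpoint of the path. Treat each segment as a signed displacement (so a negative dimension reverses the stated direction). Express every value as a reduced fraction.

Apply edit: d2 := 2
  d6 = d5*2 = 32
  d7 = d2 - d4 - d3 = -17
  d8 = d4/4 = 11/4
  d9 = d2/3 - d1 = -10/3
  d10 = d3/3 = 8/3
  d11 = d9 - d5*3 - d8*5 = -781/12
  d12 = d4 + d1 + d8/2 = 131/8
  d13 = d2 - d7*5 + d8 = 359/4
Walk from origin (0, 0):
  seg 1: down by d12 = 131/8 → (0, -131/8)
  seg 2: right by d4 = 11 → (11, -131/8)
  seg 3: down by d12 = 131/8 → (11, -131/4)
  seg 4: right by d13 = 359/4 → (403/4, -131/4)
  seg 5: left by d4 = 11 → (359/4, -131/4)
  seg 6: up by d6 = 32 → (359/4, -3/4)
  seg 7: down by d5 = 16 → (359/4, -67/4)

d6 = 32
d7 = -17
d8 = 11/4
d9 = -10/3
d10 = 8/3
d11 = -781/12
d12 = 131/8
d13 = 359/4
endpoint = (359/4, -67/4)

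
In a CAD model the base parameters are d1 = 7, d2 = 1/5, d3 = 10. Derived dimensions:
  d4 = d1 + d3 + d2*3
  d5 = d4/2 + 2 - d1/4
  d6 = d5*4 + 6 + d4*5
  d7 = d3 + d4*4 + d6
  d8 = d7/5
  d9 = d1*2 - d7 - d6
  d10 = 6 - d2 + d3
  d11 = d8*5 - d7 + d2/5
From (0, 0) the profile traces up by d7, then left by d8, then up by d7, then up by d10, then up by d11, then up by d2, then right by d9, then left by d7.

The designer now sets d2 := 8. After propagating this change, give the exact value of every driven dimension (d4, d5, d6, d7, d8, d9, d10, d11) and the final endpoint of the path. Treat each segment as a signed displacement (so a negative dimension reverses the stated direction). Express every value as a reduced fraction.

Apply edit: d2 := 8
  d4 = d1 + d3 + d2*3 = 41
  d5 = d4/2 + 2 - d1/4 = 83/4
  d6 = d5*4 + 6 + d4*5 = 294
  d7 = d3 + d4*4 + d6 = 468
  d8 = d7/5 = 468/5
  d9 = d1*2 - d7 - d6 = -748
  d10 = 6 - d2 + d3 = 8
  d11 = d8*5 - d7 + d2/5 = 8/5
Walk from origin (0, 0):
  seg 1: up by d7 = 468 → (0, 468)
  seg 2: left by d8 = 468/5 → (-468/5, 468)
  seg 3: up by d7 = 468 → (-468/5, 936)
  seg 4: up by d10 = 8 → (-468/5, 944)
  seg 5: up by d11 = 8/5 → (-468/5, 4728/5)
  seg 6: up by d2 = 8 → (-468/5, 4768/5)
  seg 7: right by d9 = -748 → (-4208/5, 4768/5)
  seg 8: left by d7 = 468 → (-6548/5, 4768/5)

d4 = 41
d5 = 83/4
d6 = 294
d7 = 468
d8 = 468/5
d9 = -748
d10 = 8
d11 = 8/5
endpoint = (-6548/5, 4768/5)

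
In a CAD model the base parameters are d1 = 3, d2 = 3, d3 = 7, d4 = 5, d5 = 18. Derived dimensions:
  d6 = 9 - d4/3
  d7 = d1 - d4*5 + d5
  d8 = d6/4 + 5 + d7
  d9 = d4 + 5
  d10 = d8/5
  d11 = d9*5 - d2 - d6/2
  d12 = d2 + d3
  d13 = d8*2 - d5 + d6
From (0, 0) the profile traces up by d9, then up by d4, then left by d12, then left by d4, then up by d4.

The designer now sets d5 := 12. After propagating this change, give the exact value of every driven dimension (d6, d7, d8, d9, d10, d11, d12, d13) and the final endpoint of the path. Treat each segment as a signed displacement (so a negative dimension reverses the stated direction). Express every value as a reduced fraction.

d6 = 22/3
d7 = -10
d8 = -19/6
d9 = 10
d10 = -19/30
d11 = 130/3
d12 = 10
d13 = -11
endpoint = (-15, 20)

Apply edit: d5 := 12
  d6 = 9 - d4/3 = 22/3
  d7 = d1 - d4*5 + d5 = -10
  d8 = d6/4 + 5 + d7 = -19/6
  d9 = d4 + 5 = 10
  d10 = d8/5 = -19/30
  d11 = d9*5 - d2 - d6/2 = 130/3
  d12 = d2 + d3 = 10
  d13 = d8*2 - d5 + d6 = -11
Walk from origin (0, 0):
  seg 1: up by d9 = 10 → (0, 10)
  seg 2: up by d4 = 5 → (0, 15)
  seg 3: left by d12 = 10 → (-10, 15)
  seg 4: left by d4 = 5 → (-15, 15)
  seg 5: up by d4 = 5 → (-15, 20)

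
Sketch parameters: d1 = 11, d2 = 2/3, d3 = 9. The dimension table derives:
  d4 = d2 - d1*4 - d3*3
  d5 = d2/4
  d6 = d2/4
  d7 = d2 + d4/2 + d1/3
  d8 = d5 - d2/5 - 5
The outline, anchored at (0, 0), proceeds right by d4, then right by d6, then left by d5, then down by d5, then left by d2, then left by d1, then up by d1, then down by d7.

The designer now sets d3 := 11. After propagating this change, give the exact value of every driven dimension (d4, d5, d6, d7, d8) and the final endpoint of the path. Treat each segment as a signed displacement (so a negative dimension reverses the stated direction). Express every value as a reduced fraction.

Apply edit: d3 := 11
  d4 = d2 - d1*4 - d3*3 = -229/3
  d5 = d2/4 = 1/6
  d6 = d2/4 = 1/6
  d7 = d2 + d4/2 + d1/3 = -203/6
  d8 = d5 - d2/5 - 5 = -149/30
Walk from origin (0, 0):
  seg 1: right by d4 = -229/3 → (-229/3, 0)
  seg 2: right by d6 = 1/6 → (-457/6, 0)
  seg 3: left by d5 = 1/6 → (-229/3, 0)
  seg 4: down by d5 = 1/6 → (-229/3, -1/6)
  seg 5: left by d2 = 2/3 → (-77, -1/6)
  seg 6: left by d1 = 11 → (-88, -1/6)
  seg 7: up by d1 = 11 → (-88, 65/6)
  seg 8: down by d7 = -203/6 → (-88, 134/3)

d4 = -229/3
d5 = 1/6
d6 = 1/6
d7 = -203/6
d8 = -149/30
endpoint = (-88, 134/3)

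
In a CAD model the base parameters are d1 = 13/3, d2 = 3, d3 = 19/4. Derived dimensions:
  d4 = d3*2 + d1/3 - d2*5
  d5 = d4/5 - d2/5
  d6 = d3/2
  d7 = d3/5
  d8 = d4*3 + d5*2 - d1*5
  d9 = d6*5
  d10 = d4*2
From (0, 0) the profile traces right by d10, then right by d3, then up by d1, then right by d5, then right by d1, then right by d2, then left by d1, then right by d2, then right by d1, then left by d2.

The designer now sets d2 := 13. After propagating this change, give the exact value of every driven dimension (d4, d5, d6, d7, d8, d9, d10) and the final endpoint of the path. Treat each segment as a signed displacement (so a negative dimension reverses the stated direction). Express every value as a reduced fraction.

d4 = -973/18
d5 = -1207/90
d6 = 19/8
d7 = 19/20
d8 = -18959/90
d9 = 95/8
d10 = -973/9
endpoint = (-17899/180, 13/3)

Apply edit: d2 := 13
  d4 = d3*2 + d1/3 - d2*5 = -973/18
  d5 = d4/5 - d2/5 = -1207/90
  d6 = d3/2 = 19/8
  d7 = d3/5 = 19/20
  d8 = d4*3 + d5*2 - d1*5 = -18959/90
  d9 = d6*5 = 95/8
  d10 = d4*2 = -973/9
Walk from origin (0, 0):
  seg 1: right by d10 = -973/9 → (-973/9, 0)
  seg 2: right by d3 = 19/4 → (-3721/36, 0)
  seg 3: up by d1 = 13/3 → (-3721/36, 13/3)
  seg 4: right by d5 = -1207/90 → (-21019/180, 13/3)
  seg 5: right by d1 = 13/3 → (-20239/180, 13/3)
  seg 6: right by d2 = 13 → (-17899/180, 13/3)
  seg 7: left by d1 = 13/3 → (-18679/180, 13/3)
  seg 8: right by d2 = 13 → (-16339/180, 13/3)
  seg 9: right by d1 = 13/3 → (-15559/180, 13/3)
  seg 10: left by d2 = 13 → (-17899/180, 13/3)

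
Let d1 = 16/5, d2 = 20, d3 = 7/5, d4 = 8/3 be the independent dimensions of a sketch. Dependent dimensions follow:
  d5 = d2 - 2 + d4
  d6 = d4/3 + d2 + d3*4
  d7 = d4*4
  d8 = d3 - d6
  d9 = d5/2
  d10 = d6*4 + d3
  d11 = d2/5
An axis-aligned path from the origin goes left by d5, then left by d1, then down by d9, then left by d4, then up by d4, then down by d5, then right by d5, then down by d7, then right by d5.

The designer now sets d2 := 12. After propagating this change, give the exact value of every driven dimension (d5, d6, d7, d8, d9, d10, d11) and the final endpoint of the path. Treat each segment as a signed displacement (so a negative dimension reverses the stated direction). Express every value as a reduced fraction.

d5 = 38/3
d6 = 832/45
d7 = 32/3
d8 = -769/45
d9 = 19/3
d10 = 3391/45
d11 = 12/5
endpoint = (34/5, -27)

Apply edit: d2 := 12
  d5 = d2 - 2 + d4 = 38/3
  d6 = d4/3 + d2 + d3*4 = 832/45
  d7 = d4*4 = 32/3
  d8 = d3 - d6 = -769/45
  d9 = d5/2 = 19/3
  d10 = d6*4 + d3 = 3391/45
  d11 = d2/5 = 12/5
Walk from origin (0, 0):
  seg 1: left by d5 = 38/3 → (-38/3, 0)
  seg 2: left by d1 = 16/5 → (-238/15, 0)
  seg 3: down by d9 = 19/3 → (-238/15, -19/3)
  seg 4: left by d4 = 8/3 → (-278/15, -19/3)
  seg 5: up by d4 = 8/3 → (-278/15, -11/3)
  seg 6: down by d5 = 38/3 → (-278/15, -49/3)
  seg 7: right by d5 = 38/3 → (-88/15, -49/3)
  seg 8: down by d7 = 32/3 → (-88/15, -27)
  seg 9: right by d5 = 38/3 → (34/5, -27)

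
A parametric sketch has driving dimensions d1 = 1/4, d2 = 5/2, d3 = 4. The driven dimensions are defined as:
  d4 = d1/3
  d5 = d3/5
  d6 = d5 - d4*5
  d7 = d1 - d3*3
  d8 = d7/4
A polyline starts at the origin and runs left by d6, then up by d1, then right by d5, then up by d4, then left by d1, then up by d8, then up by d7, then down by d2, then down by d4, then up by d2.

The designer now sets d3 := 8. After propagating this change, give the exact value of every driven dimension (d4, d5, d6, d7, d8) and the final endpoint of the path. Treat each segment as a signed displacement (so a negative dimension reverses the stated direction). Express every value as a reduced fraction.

Apply edit: d3 := 8
  d4 = d1/3 = 1/12
  d5 = d3/5 = 8/5
  d6 = d5 - d4*5 = 71/60
  d7 = d1 - d3*3 = -95/4
  d8 = d7/4 = -95/16
Walk from origin (0, 0):
  seg 1: left by d6 = 71/60 → (-71/60, 0)
  seg 2: up by d1 = 1/4 → (-71/60, 1/4)
  seg 3: right by d5 = 8/5 → (5/12, 1/4)
  seg 4: up by d4 = 1/12 → (5/12, 1/3)
  seg 5: left by d1 = 1/4 → (1/6, 1/3)
  seg 6: up by d8 = -95/16 → (1/6, -269/48)
  seg 7: up by d7 = -95/4 → (1/6, -1409/48)
  seg 8: down by d2 = 5/2 → (1/6, -1529/48)
  seg 9: down by d4 = 1/12 → (1/6, -511/16)
  seg 10: up by d2 = 5/2 → (1/6, -471/16)

d4 = 1/12
d5 = 8/5
d6 = 71/60
d7 = -95/4
d8 = -95/16
endpoint = (1/6, -471/16)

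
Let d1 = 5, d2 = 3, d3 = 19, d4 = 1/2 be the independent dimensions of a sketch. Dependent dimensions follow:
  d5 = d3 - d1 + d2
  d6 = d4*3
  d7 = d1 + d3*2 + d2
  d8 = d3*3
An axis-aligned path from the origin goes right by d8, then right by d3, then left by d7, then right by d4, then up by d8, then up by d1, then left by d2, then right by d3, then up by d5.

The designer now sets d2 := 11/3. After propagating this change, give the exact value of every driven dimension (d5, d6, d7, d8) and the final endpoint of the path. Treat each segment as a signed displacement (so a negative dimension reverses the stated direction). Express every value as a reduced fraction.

d5 = 53/3
d6 = 3/2
d7 = 140/3
d8 = 57
endpoint = (271/6, 239/3)

Apply edit: d2 := 11/3
  d5 = d3 - d1 + d2 = 53/3
  d6 = d4*3 = 3/2
  d7 = d1 + d3*2 + d2 = 140/3
  d8 = d3*3 = 57
Walk from origin (0, 0):
  seg 1: right by d8 = 57 → (57, 0)
  seg 2: right by d3 = 19 → (76, 0)
  seg 3: left by d7 = 140/3 → (88/3, 0)
  seg 4: right by d4 = 1/2 → (179/6, 0)
  seg 5: up by d8 = 57 → (179/6, 57)
  seg 6: up by d1 = 5 → (179/6, 62)
  seg 7: left by d2 = 11/3 → (157/6, 62)
  seg 8: right by d3 = 19 → (271/6, 62)
  seg 9: up by d5 = 53/3 → (271/6, 239/3)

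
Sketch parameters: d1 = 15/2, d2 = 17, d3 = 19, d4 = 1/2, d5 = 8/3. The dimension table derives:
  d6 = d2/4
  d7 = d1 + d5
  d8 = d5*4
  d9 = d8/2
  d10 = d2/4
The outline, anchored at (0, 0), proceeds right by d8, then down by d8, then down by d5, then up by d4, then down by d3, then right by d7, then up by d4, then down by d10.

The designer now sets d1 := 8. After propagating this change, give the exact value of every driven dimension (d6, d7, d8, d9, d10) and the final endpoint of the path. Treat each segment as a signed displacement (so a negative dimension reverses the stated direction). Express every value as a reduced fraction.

Apply edit: d1 := 8
  d6 = d2/4 = 17/4
  d7 = d1 + d5 = 32/3
  d8 = d5*4 = 32/3
  d9 = d8/2 = 16/3
  d10 = d2/4 = 17/4
Walk from origin (0, 0):
  seg 1: right by d8 = 32/3 → (32/3, 0)
  seg 2: down by d8 = 32/3 → (32/3, -32/3)
  seg 3: down by d5 = 8/3 → (32/3, -40/3)
  seg 4: up by d4 = 1/2 → (32/3, -77/6)
  seg 5: down by d3 = 19 → (32/3, -191/6)
  seg 6: right by d7 = 32/3 → (64/3, -191/6)
  seg 7: up by d4 = 1/2 → (64/3, -94/3)
  seg 8: down by d10 = 17/4 → (64/3, -427/12)

d6 = 17/4
d7 = 32/3
d8 = 32/3
d9 = 16/3
d10 = 17/4
endpoint = (64/3, -427/12)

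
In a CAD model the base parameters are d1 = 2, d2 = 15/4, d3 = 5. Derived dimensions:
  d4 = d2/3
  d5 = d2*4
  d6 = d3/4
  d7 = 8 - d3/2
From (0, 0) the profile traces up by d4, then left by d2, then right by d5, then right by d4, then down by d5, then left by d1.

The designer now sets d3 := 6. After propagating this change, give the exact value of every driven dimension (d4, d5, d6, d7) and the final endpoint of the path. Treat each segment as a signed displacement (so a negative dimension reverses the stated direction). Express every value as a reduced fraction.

d4 = 5/4
d5 = 15
d6 = 3/2
d7 = 5
endpoint = (21/2, -55/4)

Apply edit: d3 := 6
  d4 = d2/3 = 5/4
  d5 = d2*4 = 15
  d6 = d3/4 = 3/2
  d7 = 8 - d3/2 = 5
Walk from origin (0, 0):
  seg 1: up by d4 = 5/4 → (0, 5/4)
  seg 2: left by d2 = 15/4 → (-15/4, 5/4)
  seg 3: right by d5 = 15 → (45/4, 5/4)
  seg 4: right by d4 = 5/4 → (25/2, 5/4)
  seg 5: down by d5 = 15 → (25/2, -55/4)
  seg 6: left by d1 = 2 → (21/2, -55/4)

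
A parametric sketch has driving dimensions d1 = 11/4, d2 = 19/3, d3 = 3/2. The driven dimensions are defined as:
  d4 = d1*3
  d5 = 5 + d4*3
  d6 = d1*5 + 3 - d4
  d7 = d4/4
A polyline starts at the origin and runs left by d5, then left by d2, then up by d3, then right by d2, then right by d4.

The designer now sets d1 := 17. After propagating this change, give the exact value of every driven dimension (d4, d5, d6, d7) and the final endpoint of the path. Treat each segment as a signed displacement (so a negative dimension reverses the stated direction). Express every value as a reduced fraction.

Apply edit: d1 := 17
  d4 = d1*3 = 51
  d5 = 5 + d4*3 = 158
  d6 = d1*5 + 3 - d4 = 37
  d7 = d4/4 = 51/4
Walk from origin (0, 0):
  seg 1: left by d5 = 158 → (-158, 0)
  seg 2: left by d2 = 19/3 → (-493/3, 0)
  seg 3: up by d3 = 3/2 → (-493/3, 3/2)
  seg 4: right by d2 = 19/3 → (-158, 3/2)
  seg 5: right by d4 = 51 → (-107, 3/2)

d4 = 51
d5 = 158
d6 = 37
d7 = 51/4
endpoint = (-107, 3/2)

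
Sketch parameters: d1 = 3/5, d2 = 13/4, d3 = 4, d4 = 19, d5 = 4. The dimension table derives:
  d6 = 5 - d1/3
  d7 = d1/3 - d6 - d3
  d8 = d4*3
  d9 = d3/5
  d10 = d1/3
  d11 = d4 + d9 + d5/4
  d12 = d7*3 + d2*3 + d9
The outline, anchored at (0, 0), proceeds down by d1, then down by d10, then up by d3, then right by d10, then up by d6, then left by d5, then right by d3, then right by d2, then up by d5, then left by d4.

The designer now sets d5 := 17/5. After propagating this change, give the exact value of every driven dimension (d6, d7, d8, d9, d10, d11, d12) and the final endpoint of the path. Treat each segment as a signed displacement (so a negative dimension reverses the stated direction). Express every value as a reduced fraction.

d6 = 24/5
d7 = -43/5
d8 = 57
d9 = 4/5
d10 = 1/5
d11 = 413/20
d12 = -61/4
endpoint = (-299/20, 57/5)

Apply edit: d5 := 17/5
  d6 = 5 - d1/3 = 24/5
  d7 = d1/3 - d6 - d3 = -43/5
  d8 = d4*3 = 57
  d9 = d3/5 = 4/5
  d10 = d1/3 = 1/5
  d11 = d4 + d9 + d5/4 = 413/20
  d12 = d7*3 + d2*3 + d9 = -61/4
Walk from origin (0, 0):
  seg 1: down by d1 = 3/5 → (0, -3/5)
  seg 2: down by d10 = 1/5 → (0, -4/5)
  seg 3: up by d3 = 4 → (0, 16/5)
  seg 4: right by d10 = 1/5 → (1/5, 16/5)
  seg 5: up by d6 = 24/5 → (1/5, 8)
  seg 6: left by d5 = 17/5 → (-16/5, 8)
  seg 7: right by d3 = 4 → (4/5, 8)
  seg 8: right by d2 = 13/4 → (81/20, 8)
  seg 9: up by d5 = 17/5 → (81/20, 57/5)
  seg 10: left by d4 = 19 → (-299/20, 57/5)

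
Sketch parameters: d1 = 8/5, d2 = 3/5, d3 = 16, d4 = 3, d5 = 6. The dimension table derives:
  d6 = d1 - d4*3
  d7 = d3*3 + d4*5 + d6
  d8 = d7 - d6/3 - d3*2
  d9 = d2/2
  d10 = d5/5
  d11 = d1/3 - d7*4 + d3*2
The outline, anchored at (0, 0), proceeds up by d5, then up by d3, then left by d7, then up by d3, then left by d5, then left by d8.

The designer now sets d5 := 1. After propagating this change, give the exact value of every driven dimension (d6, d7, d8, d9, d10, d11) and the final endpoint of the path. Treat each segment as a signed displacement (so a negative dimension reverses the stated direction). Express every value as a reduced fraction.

d6 = -37/5
d7 = 278/5
d8 = 391/15
d9 = 3/10
d10 = 1/5
d11 = -2848/15
endpoint = (-248/3, 33)

Apply edit: d5 := 1
  d6 = d1 - d4*3 = -37/5
  d7 = d3*3 + d4*5 + d6 = 278/5
  d8 = d7 - d6/3 - d3*2 = 391/15
  d9 = d2/2 = 3/10
  d10 = d5/5 = 1/5
  d11 = d1/3 - d7*4 + d3*2 = -2848/15
Walk from origin (0, 0):
  seg 1: up by d5 = 1 → (0, 1)
  seg 2: up by d3 = 16 → (0, 17)
  seg 3: left by d7 = 278/5 → (-278/5, 17)
  seg 4: up by d3 = 16 → (-278/5, 33)
  seg 5: left by d5 = 1 → (-283/5, 33)
  seg 6: left by d8 = 391/15 → (-248/3, 33)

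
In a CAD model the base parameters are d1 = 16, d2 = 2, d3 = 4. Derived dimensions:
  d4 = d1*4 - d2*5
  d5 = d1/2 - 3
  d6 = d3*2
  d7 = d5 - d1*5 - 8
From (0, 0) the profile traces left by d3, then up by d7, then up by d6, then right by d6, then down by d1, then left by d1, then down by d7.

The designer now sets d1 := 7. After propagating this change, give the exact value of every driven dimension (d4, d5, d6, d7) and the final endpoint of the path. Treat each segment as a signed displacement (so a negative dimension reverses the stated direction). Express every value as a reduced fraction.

Apply edit: d1 := 7
  d4 = d1*4 - d2*5 = 18
  d5 = d1/2 - 3 = 1/2
  d6 = d3*2 = 8
  d7 = d5 - d1*5 - 8 = -85/2
Walk from origin (0, 0):
  seg 1: left by d3 = 4 → (-4, 0)
  seg 2: up by d7 = -85/2 → (-4, -85/2)
  seg 3: up by d6 = 8 → (-4, -69/2)
  seg 4: right by d6 = 8 → (4, -69/2)
  seg 5: down by d1 = 7 → (4, -83/2)
  seg 6: left by d1 = 7 → (-3, -83/2)
  seg 7: down by d7 = -85/2 → (-3, 1)

d4 = 18
d5 = 1/2
d6 = 8
d7 = -85/2
endpoint = (-3, 1)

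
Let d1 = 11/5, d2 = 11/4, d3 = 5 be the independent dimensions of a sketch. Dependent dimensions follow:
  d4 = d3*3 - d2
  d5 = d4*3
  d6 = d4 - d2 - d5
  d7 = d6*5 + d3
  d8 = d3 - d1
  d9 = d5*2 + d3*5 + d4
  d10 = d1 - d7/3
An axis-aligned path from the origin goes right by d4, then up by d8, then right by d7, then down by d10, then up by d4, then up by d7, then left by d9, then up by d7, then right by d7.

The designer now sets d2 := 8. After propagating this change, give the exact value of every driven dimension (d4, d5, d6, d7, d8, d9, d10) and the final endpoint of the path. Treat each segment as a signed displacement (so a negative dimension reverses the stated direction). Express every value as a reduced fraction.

d4 = 7
d5 = 21
d6 = -22
d7 = -105
d8 = 14/5
d9 = 74
d10 = 186/5
endpoint = (-277, -1187/5)

Apply edit: d2 := 8
  d4 = d3*3 - d2 = 7
  d5 = d4*3 = 21
  d6 = d4 - d2 - d5 = -22
  d7 = d6*5 + d3 = -105
  d8 = d3 - d1 = 14/5
  d9 = d5*2 + d3*5 + d4 = 74
  d10 = d1 - d7/3 = 186/5
Walk from origin (0, 0):
  seg 1: right by d4 = 7 → (7, 0)
  seg 2: up by d8 = 14/5 → (7, 14/5)
  seg 3: right by d7 = -105 → (-98, 14/5)
  seg 4: down by d10 = 186/5 → (-98, -172/5)
  seg 5: up by d4 = 7 → (-98, -137/5)
  seg 6: up by d7 = -105 → (-98, -662/5)
  seg 7: left by d9 = 74 → (-172, -662/5)
  seg 8: up by d7 = -105 → (-172, -1187/5)
  seg 9: right by d7 = -105 → (-277, -1187/5)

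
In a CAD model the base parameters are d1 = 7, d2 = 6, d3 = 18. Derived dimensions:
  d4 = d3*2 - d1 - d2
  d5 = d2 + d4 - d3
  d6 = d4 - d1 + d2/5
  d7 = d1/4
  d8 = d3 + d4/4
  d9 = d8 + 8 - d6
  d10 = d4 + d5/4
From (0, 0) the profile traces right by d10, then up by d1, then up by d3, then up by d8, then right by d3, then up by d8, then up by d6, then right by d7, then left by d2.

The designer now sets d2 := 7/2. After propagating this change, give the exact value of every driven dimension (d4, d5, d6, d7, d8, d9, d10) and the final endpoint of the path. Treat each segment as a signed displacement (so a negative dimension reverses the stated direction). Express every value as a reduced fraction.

d4 = 51/2
d5 = 11
d6 = 96/5
d7 = 7/4
d8 = 195/8
d9 = 527/40
d10 = 113/4
endpoint = (89/2, 1859/20)

Apply edit: d2 := 7/2
  d4 = d3*2 - d1 - d2 = 51/2
  d5 = d2 + d4 - d3 = 11
  d6 = d4 - d1 + d2/5 = 96/5
  d7 = d1/4 = 7/4
  d8 = d3 + d4/4 = 195/8
  d9 = d8 + 8 - d6 = 527/40
  d10 = d4 + d5/4 = 113/4
Walk from origin (0, 0):
  seg 1: right by d10 = 113/4 → (113/4, 0)
  seg 2: up by d1 = 7 → (113/4, 7)
  seg 3: up by d3 = 18 → (113/4, 25)
  seg 4: up by d8 = 195/8 → (113/4, 395/8)
  seg 5: right by d3 = 18 → (185/4, 395/8)
  seg 6: up by d8 = 195/8 → (185/4, 295/4)
  seg 7: up by d6 = 96/5 → (185/4, 1859/20)
  seg 8: right by d7 = 7/4 → (48, 1859/20)
  seg 9: left by d2 = 7/2 → (89/2, 1859/20)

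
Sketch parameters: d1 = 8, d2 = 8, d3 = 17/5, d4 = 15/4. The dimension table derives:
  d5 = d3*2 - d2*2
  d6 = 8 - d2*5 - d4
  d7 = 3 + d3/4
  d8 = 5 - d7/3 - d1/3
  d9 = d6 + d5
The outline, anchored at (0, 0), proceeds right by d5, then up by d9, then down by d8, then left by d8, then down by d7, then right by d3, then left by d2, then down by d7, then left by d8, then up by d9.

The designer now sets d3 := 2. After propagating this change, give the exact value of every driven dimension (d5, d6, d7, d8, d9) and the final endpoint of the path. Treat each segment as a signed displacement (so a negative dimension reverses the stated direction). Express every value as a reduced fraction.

Apply edit: d3 := 2
  d5 = d3*2 - d2*2 = -12
  d6 = 8 - d2*5 - d4 = -143/4
  d7 = 3 + d3/4 = 7/2
  d8 = 5 - d7/3 - d1/3 = 7/6
  d9 = d6 + d5 = -191/4
Walk from origin (0, 0):
  seg 1: right by d5 = -12 → (-12, 0)
  seg 2: up by d9 = -191/4 → (-12, -191/4)
  seg 3: down by d8 = 7/6 → (-12, -587/12)
  seg 4: left by d8 = 7/6 → (-79/6, -587/12)
  seg 5: down by d7 = 7/2 → (-79/6, -629/12)
  seg 6: right by d3 = 2 → (-67/6, -629/12)
  seg 7: left by d2 = 8 → (-115/6, -629/12)
  seg 8: down by d7 = 7/2 → (-115/6, -671/12)
  seg 9: left by d8 = 7/6 → (-61/3, -671/12)
  seg 10: up by d9 = -191/4 → (-61/3, -311/3)

d5 = -12
d6 = -143/4
d7 = 7/2
d8 = 7/6
d9 = -191/4
endpoint = (-61/3, -311/3)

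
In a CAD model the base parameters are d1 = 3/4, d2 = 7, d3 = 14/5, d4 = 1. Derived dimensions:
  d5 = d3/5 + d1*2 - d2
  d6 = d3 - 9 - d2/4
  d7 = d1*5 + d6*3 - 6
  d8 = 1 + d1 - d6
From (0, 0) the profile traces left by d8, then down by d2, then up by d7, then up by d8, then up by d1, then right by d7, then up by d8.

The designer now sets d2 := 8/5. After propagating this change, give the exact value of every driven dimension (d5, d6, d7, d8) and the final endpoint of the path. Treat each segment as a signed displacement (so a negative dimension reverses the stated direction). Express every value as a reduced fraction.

Apply edit: d2 := 8/5
  d5 = d3/5 + d1*2 - d2 = 23/50
  d6 = d3 - 9 - d2/4 = -33/5
  d7 = d1*5 + d6*3 - 6 = -441/20
  d8 = 1 + d1 - d6 = 167/20
Walk from origin (0, 0):
  seg 1: left by d8 = 167/20 → (-167/20, 0)
  seg 2: down by d2 = 8/5 → (-167/20, -8/5)
  seg 3: up by d7 = -441/20 → (-167/20, -473/20)
  seg 4: up by d8 = 167/20 → (-167/20, -153/10)
  seg 5: up by d1 = 3/4 → (-167/20, -291/20)
  seg 6: right by d7 = -441/20 → (-152/5, -291/20)
  seg 7: up by d8 = 167/20 → (-152/5, -31/5)

d5 = 23/50
d6 = -33/5
d7 = -441/20
d8 = 167/20
endpoint = (-152/5, -31/5)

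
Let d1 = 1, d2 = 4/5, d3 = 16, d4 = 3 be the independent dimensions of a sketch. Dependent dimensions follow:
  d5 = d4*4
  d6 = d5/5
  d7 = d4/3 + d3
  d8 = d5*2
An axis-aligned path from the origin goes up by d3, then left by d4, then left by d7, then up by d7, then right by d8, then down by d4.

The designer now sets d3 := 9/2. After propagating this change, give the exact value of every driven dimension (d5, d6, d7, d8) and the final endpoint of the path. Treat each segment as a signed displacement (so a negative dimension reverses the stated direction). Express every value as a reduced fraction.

Apply edit: d3 := 9/2
  d5 = d4*4 = 12
  d6 = d5/5 = 12/5
  d7 = d4/3 + d3 = 11/2
  d8 = d5*2 = 24
Walk from origin (0, 0):
  seg 1: up by d3 = 9/2 → (0, 9/2)
  seg 2: left by d4 = 3 → (-3, 9/2)
  seg 3: left by d7 = 11/2 → (-17/2, 9/2)
  seg 4: up by d7 = 11/2 → (-17/2, 10)
  seg 5: right by d8 = 24 → (31/2, 10)
  seg 6: down by d4 = 3 → (31/2, 7)

d5 = 12
d6 = 12/5
d7 = 11/2
d8 = 24
endpoint = (31/2, 7)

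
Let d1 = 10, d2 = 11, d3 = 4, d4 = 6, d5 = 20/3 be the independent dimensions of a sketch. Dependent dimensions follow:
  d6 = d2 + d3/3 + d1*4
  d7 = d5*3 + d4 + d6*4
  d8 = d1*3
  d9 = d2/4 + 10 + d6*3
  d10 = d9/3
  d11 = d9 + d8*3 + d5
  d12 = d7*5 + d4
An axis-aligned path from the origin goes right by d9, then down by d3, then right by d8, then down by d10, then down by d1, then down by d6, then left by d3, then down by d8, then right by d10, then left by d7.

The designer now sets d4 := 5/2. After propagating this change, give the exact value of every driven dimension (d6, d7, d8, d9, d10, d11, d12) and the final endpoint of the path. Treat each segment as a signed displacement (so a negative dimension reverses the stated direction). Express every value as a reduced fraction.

Apply edit: d4 := 5/2
  d6 = d2 + d3/3 + d1*4 = 157/3
  d7 = d5*3 + d4 + d6*4 = 1391/6
  d8 = d1*3 = 30
  d9 = d2/4 + 10 + d6*3 = 679/4
  d10 = d9/3 = 679/12
  d11 = d9 + d8*3 + d5 = 3197/12
  d12 = d7*5 + d4 = 3485/3
Walk from origin (0, 0):
  seg 1: right by d9 = 679/4 → (679/4, 0)
  seg 2: down by d3 = 4 → (679/4, -4)
  seg 3: right by d8 = 30 → (799/4, -4)
  seg 4: down by d10 = 679/12 → (799/4, -727/12)
  seg 5: down by d1 = 10 → (799/4, -847/12)
  seg 6: down by d6 = 157/3 → (799/4, -1475/12)
  seg 7: left by d3 = 4 → (783/4, -1475/12)
  seg 8: down by d8 = 30 → (783/4, -1835/12)
  seg 9: right by d10 = 679/12 → (757/3, -1835/12)
  seg 10: left by d7 = 1391/6 → (41/2, -1835/12)

d6 = 157/3
d7 = 1391/6
d8 = 30
d9 = 679/4
d10 = 679/12
d11 = 3197/12
d12 = 3485/3
endpoint = (41/2, -1835/12)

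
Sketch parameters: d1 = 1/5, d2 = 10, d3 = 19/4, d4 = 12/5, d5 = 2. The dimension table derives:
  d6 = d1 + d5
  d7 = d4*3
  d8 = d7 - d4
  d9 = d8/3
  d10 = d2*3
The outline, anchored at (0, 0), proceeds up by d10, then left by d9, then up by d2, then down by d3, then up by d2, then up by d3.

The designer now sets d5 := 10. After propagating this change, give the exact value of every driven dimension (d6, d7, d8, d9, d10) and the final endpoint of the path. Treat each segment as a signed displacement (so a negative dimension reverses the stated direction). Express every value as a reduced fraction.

Apply edit: d5 := 10
  d6 = d1 + d5 = 51/5
  d7 = d4*3 = 36/5
  d8 = d7 - d4 = 24/5
  d9 = d8/3 = 8/5
  d10 = d2*3 = 30
Walk from origin (0, 0):
  seg 1: up by d10 = 30 → (0, 30)
  seg 2: left by d9 = 8/5 → (-8/5, 30)
  seg 3: up by d2 = 10 → (-8/5, 40)
  seg 4: down by d3 = 19/4 → (-8/5, 141/4)
  seg 5: up by d2 = 10 → (-8/5, 181/4)
  seg 6: up by d3 = 19/4 → (-8/5, 50)

d6 = 51/5
d7 = 36/5
d8 = 24/5
d9 = 8/5
d10 = 30
endpoint = (-8/5, 50)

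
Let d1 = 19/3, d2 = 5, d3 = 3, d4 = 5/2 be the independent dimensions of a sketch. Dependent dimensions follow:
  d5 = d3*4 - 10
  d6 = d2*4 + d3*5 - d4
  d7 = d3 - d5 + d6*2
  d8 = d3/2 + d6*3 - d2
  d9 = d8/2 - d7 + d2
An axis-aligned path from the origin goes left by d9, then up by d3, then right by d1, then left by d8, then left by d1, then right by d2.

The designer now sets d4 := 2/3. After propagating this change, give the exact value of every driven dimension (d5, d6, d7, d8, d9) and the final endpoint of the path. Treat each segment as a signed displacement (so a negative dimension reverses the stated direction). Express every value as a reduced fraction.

Apply edit: d4 := 2/3
  d5 = d3*4 - 10 = 2
  d6 = d2*4 + d3*5 - d4 = 103/3
  d7 = d3 - d5 + d6*2 = 209/3
  d8 = d3/2 + d6*3 - d2 = 199/2
  d9 = d8/2 - d7 + d2 = -179/12
Walk from origin (0, 0):
  seg 1: left by d9 = -179/12 → (179/12, 0)
  seg 2: up by d3 = 3 → (179/12, 3)
  seg 3: right by d1 = 19/3 → (85/4, 3)
  seg 4: left by d8 = 199/2 → (-313/4, 3)
  seg 5: left by d1 = 19/3 → (-1015/12, 3)
  seg 6: right by d2 = 5 → (-955/12, 3)

d5 = 2
d6 = 103/3
d7 = 209/3
d8 = 199/2
d9 = -179/12
endpoint = (-955/12, 3)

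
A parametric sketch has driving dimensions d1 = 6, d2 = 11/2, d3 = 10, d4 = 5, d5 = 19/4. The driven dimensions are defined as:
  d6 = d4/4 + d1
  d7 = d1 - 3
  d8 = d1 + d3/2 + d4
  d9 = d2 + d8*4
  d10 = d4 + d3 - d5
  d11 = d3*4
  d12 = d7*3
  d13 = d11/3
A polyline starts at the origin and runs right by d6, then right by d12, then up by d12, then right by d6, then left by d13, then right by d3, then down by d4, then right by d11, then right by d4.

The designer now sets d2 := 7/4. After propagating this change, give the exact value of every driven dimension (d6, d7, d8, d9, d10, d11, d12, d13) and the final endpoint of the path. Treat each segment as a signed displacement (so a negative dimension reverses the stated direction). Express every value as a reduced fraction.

d6 = 29/4
d7 = 3
d8 = 16
d9 = 263/4
d10 = 41/4
d11 = 40
d12 = 9
d13 = 40/3
endpoint = (391/6, 4)

Apply edit: d2 := 7/4
  d6 = d4/4 + d1 = 29/4
  d7 = d1 - 3 = 3
  d8 = d1 + d3/2 + d4 = 16
  d9 = d2 + d8*4 = 263/4
  d10 = d4 + d3 - d5 = 41/4
  d11 = d3*4 = 40
  d12 = d7*3 = 9
  d13 = d11/3 = 40/3
Walk from origin (0, 0):
  seg 1: right by d6 = 29/4 → (29/4, 0)
  seg 2: right by d12 = 9 → (65/4, 0)
  seg 3: up by d12 = 9 → (65/4, 9)
  seg 4: right by d6 = 29/4 → (47/2, 9)
  seg 5: left by d13 = 40/3 → (61/6, 9)
  seg 6: right by d3 = 10 → (121/6, 9)
  seg 7: down by d4 = 5 → (121/6, 4)
  seg 8: right by d11 = 40 → (361/6, 4)
  seg 9: right by d4 = 5 → (391/6, 4)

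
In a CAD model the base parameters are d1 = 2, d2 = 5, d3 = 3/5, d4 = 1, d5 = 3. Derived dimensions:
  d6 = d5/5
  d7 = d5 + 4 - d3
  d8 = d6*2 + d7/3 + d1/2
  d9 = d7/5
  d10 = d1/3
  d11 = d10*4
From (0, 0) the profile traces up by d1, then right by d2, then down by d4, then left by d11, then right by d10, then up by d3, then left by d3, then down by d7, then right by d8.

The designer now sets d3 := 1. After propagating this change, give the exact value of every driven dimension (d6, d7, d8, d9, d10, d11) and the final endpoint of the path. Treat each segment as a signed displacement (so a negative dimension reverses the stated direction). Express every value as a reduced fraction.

d6 = 3/5
d7 = 6
d8 = 21/5
d9 = 6/5
d10 = 2/3
d11 = 8/3
endpoint = (31/5, -4)

Apply edit: d3 := 1
  d6 = d5/5 = 3/5
  d7 = d5 + 4 - d3 = 6
  d8 = d6*2 + d7/3 + d1/2 = 21/5
  d9 = d7/5 = 6/5
  d10 = d1/3 = 2/3
  d11 = d10*4 = 8/3
Walk from origin (0, 0):
  seg 1: up by d1 = 2 → (0, 2)
  seg 2: right by d2 = 5 → (5, 2)
  seg 3: down by d4 = 1 → (5, 1)
  seg 4: left by d11 = 8/3 → (7/3, 1)
  seg 5: right by d10 = 2/3 → (3, 1)
  seg 6: up by d3 = 1 → (3, 2)
  seg 7: left by d3 = 1 → (2, 2)
  seg 8: down by d7 = 6 → (2, -4)
  seg 9: right by d8 = 21/5 → (31/5, -4)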